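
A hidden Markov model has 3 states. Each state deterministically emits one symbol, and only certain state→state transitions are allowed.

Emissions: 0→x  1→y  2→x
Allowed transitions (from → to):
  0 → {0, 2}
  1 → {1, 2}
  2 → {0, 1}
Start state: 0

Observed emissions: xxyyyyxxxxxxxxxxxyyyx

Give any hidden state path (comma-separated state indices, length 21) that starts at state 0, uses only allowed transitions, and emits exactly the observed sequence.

0,2,1,1,1,1,2,0,2,0,0,0,2,0,2,0,2,1,1,1,2

  0: obs=x cand={0,2} pick 0 [start]
  1: obs=x cand={0,2} pick 2 [0->2 ok]
  2: obs=y cand={1} pick 1 [2->1 ok]
  3: obs=y cand={1} pick 1 [1->1 ok]
  4: obs=y cand={1} pick 1 [1->1 ok]
  5: obs=y cand={1} pick 1 [1->1 ok]
  6: obs=x cand={0,2} pick 2 [1->2 ok]
  7: obs=x cand={0,2} pick 0 [2->0 ok]
  8: obs=x cand={0,2} pick 2 [0->2 ok]
  9: obs=x cand={0,2} pick 0 [2->0 ok]
  10: obs=x cand={0,2} pick 0 [0->0 ok]
  11: obs=x cand={0,2} pick 0 [0->0 ok]
  12: obs=x cand={0,2} pick 2 [0->2 ok]
  13: obs=x cand={0,2} pick 0 [2->0 ok]
  14: obs=x cand={0,2} pick 2 [0->2 ok]
  15: obs=x cand={0,2} pick 0 [2->0 ok]
  16: obs=x cand={0,2} pick 2 [0->2 ok]
  17: obs=y cand={1} pick 1 [2->1 ok]
  18: obs=y cand={1} pick 1 [1->1 ok]
  19: obs=y cand={1} pick 1 [1->1 ok]
  20: obs=x cand={0,2} pick 2 [1->2 ok]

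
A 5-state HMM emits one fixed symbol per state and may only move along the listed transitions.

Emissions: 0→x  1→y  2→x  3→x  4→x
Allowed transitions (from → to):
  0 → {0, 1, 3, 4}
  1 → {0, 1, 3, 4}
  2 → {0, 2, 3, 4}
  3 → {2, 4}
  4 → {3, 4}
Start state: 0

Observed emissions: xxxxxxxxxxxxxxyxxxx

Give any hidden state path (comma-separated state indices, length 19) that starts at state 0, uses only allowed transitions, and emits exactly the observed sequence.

  0: obs=x cand={0,2,3,4} pick 0 [start]
  1: obs=x cand={0,2,3,4} pick 0 [0->0 ok]
  2: obs=x cand={0,2,3,4} pick 0 [0->0 ok]
  3: obs=x cand={0,2,3,4} pick 0 [0->0 ok]
  4: obs=x cand={0,2,3,4} pick 4 [0->4 ok]
  5: obs=x cand={0,2,3,4} pick 3 [4->3 ok]
  6: obs=x cand={0,2,3,4} pick 4 [3->4 ok]
  7: obs=x cand={0,2,3,4} pick 3 [4->3 ok]
  8: obs=x cand={0,2,3,4} pick 2 [3->2 ok]
  9: obs=x cand={0,2,3,4} pick 3 [2->3 ok]
  10: obs=x cand={0,2,3,4} pick 4 [3->4 ok]
  11: obs=x cand={0,2,3,4} pick 3 [4->3 ok]
  12: obs=x cand={0,2,3,4} pick 2 [3->2 ok]
  13: obs=x cand={0,2,3,4} pick 0 [2->0 ok]
  14: obs=y cand={1} pick 1 [0->1 ok]
  15: obs=x cand={0,2,3,4} pick 3 [1->3 ok]
  16: obs=x cand={0,2,3,4} pick 2 [3->2 ok]
  17: obs=x cand={0,2,3,4} pick 0 [2->0 ok]
  18: obs=x cand={0,2,3,4} pick 3 [0->3 ok]

0,0,0,0,4,3,4,3,2,3,4,3,2,0,1,3,2,0,3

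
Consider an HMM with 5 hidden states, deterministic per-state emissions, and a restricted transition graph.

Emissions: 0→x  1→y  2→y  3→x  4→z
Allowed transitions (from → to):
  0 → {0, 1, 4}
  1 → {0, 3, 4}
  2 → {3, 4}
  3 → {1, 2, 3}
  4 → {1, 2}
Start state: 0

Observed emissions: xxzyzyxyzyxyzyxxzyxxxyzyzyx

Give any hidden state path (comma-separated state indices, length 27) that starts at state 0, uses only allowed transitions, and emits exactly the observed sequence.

  [0] x  {0,3}  => 0  start
  [1] x  {0,3}  => 0  0->0 ok
  [2] z  {4}  => 4  0->4 ok
  [3] y  {1,2}  => 1  4->1 ok
  [4] z  {4}  => 4  1->4 ok
  [5] y  {1,2}  => 1  4->1 ok
  [6] x  {0,3}  => 0  1->0 ok
  [7] y  {1,2}  => 1  0->1 ok
  [8] z  {4}  => 4  1->4 ok
  [9] y  {1,2}  => 1  4->1 ok
  [10] x  {0,3}  => 3  1->3 ok
  [11] y  {1,2}  => 2  3->2 ok
  [12] z  {4}  => 4  2->4 ok
  [13] y  {1,2}  => 1  4->1 ok
  [14] x  {0,3}  => 0  1->0 ok
  [15] x  {0,3}  => 0  0->0 ok
  [16] z  {4}  => 4  0->4 ok
  [17] y  {1,2}  => 1  4->1 ok
  [18] x  {0,3}  => 3  1->3 ok
  [19] x  {0,3}  => 3  3->3 ok
  [20] x  {0,3}  => 3  3->3 ok
  [21] y  {1,2}  => 2  3->2 ok
  [22] z  {4}  => 4  2->4 ok
  [23] y  {1,2}  => 2  4->2 ok
  [24] z  {4}  => 4  2->4 ok
  [25] y  {1,2}  => 2  4->2 ok
  [26] x  {0,3}  => 3  2->3 ok

0,0,4,1,4,1,0,1,4,1,3,2,4,1,0,0,4,1,3,3,3,2,4,2,4,2,3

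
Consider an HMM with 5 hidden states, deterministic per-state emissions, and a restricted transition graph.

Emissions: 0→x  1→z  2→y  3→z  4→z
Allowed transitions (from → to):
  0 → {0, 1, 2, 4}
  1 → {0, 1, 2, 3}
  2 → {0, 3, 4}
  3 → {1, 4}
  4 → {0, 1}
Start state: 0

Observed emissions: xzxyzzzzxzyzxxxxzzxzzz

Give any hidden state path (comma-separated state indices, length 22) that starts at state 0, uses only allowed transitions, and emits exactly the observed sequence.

  [0] x  {0}  => 0  start
  [1] z  {1,3,4}  => 4  0->4 ok
  [2] x  {0}  => 0  4->0 ok
  [3] y  {2}  => 2  0->2 ok
  [4] z  {1,3,4}  => 4  2->4 ok
  [5] z  {1,3,4}  => 1  4->1 ok
  [6] z  {1,3,4}  => 3  1->3 ok
  [7] z  {1,3,4}  => 4  3->4 ok
  [8] x  {0}  => 0  4->0 ok
  [9] z  {1,3,4}  => 1  0->1 ok
  [10] y  {2}  => 2  1->2 ok
  [11] z  {1,3,4}  => 4  2->4 ok
  [12] x  {0}  => 0  4->0 ok
  [13] x  {0}  => 0  0->0 ok
  [14] x  {0}  => 0  0->0 ok
  [15] x  {0}  => 0  0->0 ok
  [16] z  {1,3,4}  => 4  0->4 ok
  [17] z  {1,3,4}  => 1  4->1 ok
  [18] x  {0}  => 0  1->0 ok
  [19] z  {1,3,4}  => 4  0->4 ok
  [20] z  {1,3,4}  => 1  4->1 ok
  [21] z  {1,3,4}  => 1  1->1 ok

0,4,0,2,4,1,3,4,0,1,2,4,0,0,0,0,4,1,0,4,1,1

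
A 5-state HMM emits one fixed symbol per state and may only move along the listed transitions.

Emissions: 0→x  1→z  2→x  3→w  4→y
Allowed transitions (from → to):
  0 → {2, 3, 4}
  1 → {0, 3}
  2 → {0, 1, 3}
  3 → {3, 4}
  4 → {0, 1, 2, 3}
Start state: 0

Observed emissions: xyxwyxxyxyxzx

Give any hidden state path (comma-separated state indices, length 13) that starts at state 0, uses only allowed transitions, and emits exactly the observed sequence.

  pos 0: x in {0,2}, choose 0; start
  pos 1: y in {4}, choose 4; 0->4 ok
  pos 2: x in {0,2}, choose 0; 4->0 ok
  pos 3: w in {3}, choose 3; 0->3 ok
  pos 4: y in {4}, choose 4; 3->4 ok
  pos 5: x in {0,2}, choose 2; 4->2 ok
  pos 6: x in {0,2}, choose 0; 2->0 ok
  pos 7: y in {4}, choose 4; 0->4 ok
  pos 8: x in {0,2}, choose 0; 4->0 ok
  pos 9: y in {4}, choose 4; 0->4 ok
  pos 10: x in {0,2}, choose 2; 4->2 ok
  pos 11: z in {1}, choose 1; 2->1 ok
  pos 12: x in {0,2}, choose 0; 1->0 ok

0,4,0,3,4,2,0,4,0,4,2,1,0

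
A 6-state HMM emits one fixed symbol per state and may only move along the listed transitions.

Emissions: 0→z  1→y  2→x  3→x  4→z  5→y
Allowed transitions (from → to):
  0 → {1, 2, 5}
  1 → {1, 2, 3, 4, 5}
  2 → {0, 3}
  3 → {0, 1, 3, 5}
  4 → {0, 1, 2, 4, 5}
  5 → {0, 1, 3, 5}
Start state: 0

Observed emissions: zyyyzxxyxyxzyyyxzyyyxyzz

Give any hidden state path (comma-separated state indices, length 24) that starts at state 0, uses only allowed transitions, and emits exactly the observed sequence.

  0: obs=z cand={0,4} pick 0 [start]
  1: obs=y cand={1,5} pick 1 [0->1 ok]
  2: obs=y cand={1,5} pick 1 [1->1 ok]
  3: obs=y cand={1,5} pick 5 [1->5 ok]
  4: obs=z cand={0,4} pick 0 [5->0 ok]
  5: obs=x cand={2,3} pick 2 [0->2 ok]
  6: obs=x cand={2,3} pick 3 [2->3 ok]
  7: obs=y cand={1,5} pick 5 [3->5 ok]
  8: obs=x cand={2,3} pick 3 [5->3 ok]
  9: obs=y cand={1,5} pick 1 [3->1 ok]
  10: obs=x cand={2,3} pick 3 [1->3 ok]
  11: obs=z cand={0,4} pick 0 [3->0 ok]
  12: obs=y cand={1,5} pick 5 [0->5 ok]
  13: obs=y cand={1,5} pick 1 [5->1 ok]
  14: obs=y cand={1,5} pick 1 [1->1 ok]
  15: obs=x cand={2,3} pick 2 [1->2 ok]
  16: obs=z cand={0,4} pick 0 [2->0 ok]
  17: obs=y cand={1,5} pick 5 [0->5 ok]
  18: obs=y cand={1,5} pick 1 [5->1 ok]
  19: obs=y cand={1,5} pick 5 [1->5 ok]
  20: obs=x cand={2,3} pick 3 [5->3 ok]
  21: obs=y cand={1,5} pick 1 [3->1 ok]
  22: obs=z cand={0,4} pick 4 [1->4 ok]
  23: obs=z cand={0,4} pick 0 [4->0 ok]

0,1,1,5,0,2,3,5,3,1,3,0,5,1,1,2,0,5,1,5,3,1,4,0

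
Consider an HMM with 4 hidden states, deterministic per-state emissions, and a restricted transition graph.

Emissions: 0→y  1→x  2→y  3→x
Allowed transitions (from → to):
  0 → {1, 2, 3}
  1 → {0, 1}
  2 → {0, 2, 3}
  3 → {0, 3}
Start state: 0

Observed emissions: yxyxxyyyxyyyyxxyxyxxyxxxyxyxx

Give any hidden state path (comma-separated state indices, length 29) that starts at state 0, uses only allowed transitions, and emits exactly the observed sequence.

  pos 0: y in {0,2}, choose 0; start
  pos 1: x in {1,3}, choose 1; 0->1 ok
  pos 2: y in {0,2}, choose 0; 1->0 ok
  pos 3: x in {1,3}, choose 3; 0->3 ok
  pos 4: x in {1,3}, choose 3; 3->3 ok
  pos 5: y in {0,2}, choose 0; 3->0 ok
  pos 6: y in {0,2}, choose 2; 0->2 ok
  pos 7: y in {0,2}, choose 0; 2->0 ok
  pos 8: x in {1,3}, choose 1; 0->1 ok
  pos 9: y in {0,2}, choose 0; 1->0 ok
  pos 10: y in {0,2}, choose 2; 0->2 ok
  pos 11: y in {0,2}, choose 2; 2->2 ok
  pos 12: y in {0,2}, choose 2; 2->2 ok
  pos 13: x in {1,3}, choose 3; 2->3 ok
  pos 14: x in {1,3}, choose 3; 3->3 ok
  pos 15: y in {0,2}, choose 0; 3->0 ok
  pos 16: x in {1,3}, choose 1; 0->1 ok
  pos 17: y in {0,2}, choose 0; 1->0 ok
  pos 18: x in {1,3}, choose 1; 0->1 ok
  pos 19: x in {1,3}, choose 1; 1->1 ok
  pos 20: y in {0,2}, choose 0; 1->0 ok
  pos 21: x in {1,3}, choose 3; 0->3 ok
  pos 22: x in {1,3}, choose 3; 3->3 ok
  pos 23: x in {1,3}, choose 3; 3->3 ok
  pos 24: y in {0,2}, choose 0; 3->0 ok
  pos 25: x in {1,3}, choose 1; 0->1 ok
  pos 26: y in {0,2}, choose 0; 1->0 ok
  pos 27: x in {1,3}, choose 1; 0->1 ok
  pos 28: x in {1,3}, choose 1; 1->1 ok

0,1,0,3,3,0,2,0,1,0,2,2,2,3,3,0,1,0,1,1,0,3,3,3,0,1,0,1,1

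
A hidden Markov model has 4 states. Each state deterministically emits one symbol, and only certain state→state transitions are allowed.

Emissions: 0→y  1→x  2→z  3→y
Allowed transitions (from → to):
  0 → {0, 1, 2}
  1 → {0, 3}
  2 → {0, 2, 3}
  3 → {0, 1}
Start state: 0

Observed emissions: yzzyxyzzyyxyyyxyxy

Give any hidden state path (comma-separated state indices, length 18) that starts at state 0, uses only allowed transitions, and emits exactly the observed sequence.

0,2,2,0,1,0,2,2,0,0,1,0,0,0,1,3,1,0

  [0] y  {0,3}  => 0  start
  [1] z  {2}  => 2  0->2 ok
  [2] z  {2}  => 2  2->2 ok
  [3] y  {0,3}  => 0  2->0 ok
  [4] x  {1}  => 1  0->1 ok
  [5] y  {0,3}  => 0  1->0 ok
  [6] z  {2}  => 2  0->2 ok
  [7] z  {2}  => 2  2->2 ok
  [8] y  {0,3}  => 0  2->0 ok
  [9] y  {0,3}  => 0  0->0 ok
  [10] x  {1}  => 1  0->1 ok
  [11] y  {0,3}  => 0  1->0 ok
  [12] y  {0,3}  => 0  0->0 ok
  [13] y  {0,3}  => 0  0->0 ok
  [14] x  {1}  => 1  0->1 ok
  [15] y  {0,3}  => 3  1->3 ok
  [16] x  {1}  => 1  3->1 ok
  [17] y  {0,3}  => 0  1->0 ok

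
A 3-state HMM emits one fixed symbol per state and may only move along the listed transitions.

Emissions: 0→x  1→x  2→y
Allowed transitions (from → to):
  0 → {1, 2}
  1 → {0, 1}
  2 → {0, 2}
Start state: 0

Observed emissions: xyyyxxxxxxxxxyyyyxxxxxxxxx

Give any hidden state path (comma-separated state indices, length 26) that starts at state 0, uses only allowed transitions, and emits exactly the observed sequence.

0,2,2,2,0,1,0,1,1,0,1,1,0,2,2,2,2,0,1,1,1,1,0,1,1,0

  0: obs=x cand={0,1} pick 0 [start]
  1: obs=y cand={2} pick 2 [0->2 ok]
  2: obs=y cand={2} pick 2 [2->2 ok]
  3: obs=y cand={2} pick 2 [2->2 ok]
  4: obs=x cand={0,1} pick 0 [2->0 ok]
  5: obs=x cand={0,1} pick 1 [0->1 ok]
  6: obs=x cand={0,1} pick 0 [1->0 ok]
  7: obs=x cand={0,1} pick 1 [0->1 ok]
  8: obs=x cand={0,1} pick 1 [1->1 ok]
  9: obs=x cand={0,1} pick 0 [1->0 ok]
  10: obs=x cand={0,1} pick 1 [0->1 ok]
  11: obs=x cand={0,1} pick 1 [1->1 ok]
  12: obs=x cand={0,1} pick 0 [1->0 ok]
  13: obs=y cand={2} pick 2 [0->2 ok]
  14: obs=y cand={2} pick 2 [2->2 ok]
  15: obs=y cand={2} pick 2 [2->2 ok]
  16: obs=y cand={2} pick 2 [2->2 ok]
  17: obs=x cand={0,1} pick 0 [2->0 ok]
  18: obs=x cand={0,1} pick 1 [0->1 ok]
  19: obs=x cand={0,1} pick 1 [1->1 ok]
  20: obs=x cand={0,1} pick 1 [1->1 ok]
  21: obs=x cand={0,1} pick 1 [1->1 ok]
  22: obs=x cand={0,1} pick 0 [1->0 ok]
  23: obs=x cand={0,1} pick 1 [0->1 ok]
  24: obs=x cand={0,1} pick 1 [1->1 ok]
  25: obs=x cand={0,1} pick 0 [1->0 ok]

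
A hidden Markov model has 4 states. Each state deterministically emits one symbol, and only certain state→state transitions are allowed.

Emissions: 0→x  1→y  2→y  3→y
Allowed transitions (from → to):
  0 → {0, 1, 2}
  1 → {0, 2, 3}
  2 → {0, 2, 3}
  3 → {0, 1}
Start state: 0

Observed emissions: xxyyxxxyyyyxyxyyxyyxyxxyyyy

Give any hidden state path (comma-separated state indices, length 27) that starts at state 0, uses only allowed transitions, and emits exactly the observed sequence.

0,0,1,2,0,0,0,1,2,2,3,0,1,0,1,2,0,2,3,0,1,0,0,1,3,1,3

  0: obs=x cand={0} pick 0 [start]
  1: obs=x cand={0} pick 0 [0->0 ok]
  2: obs=y cand={1,2,3} pick 1 [0->1 ok]
  3: obs=y cand={1,2,3} pick 2 [1->2 ok]
  4: obs=x cand={0} pick 0 [2->0 ok]
  5: obs=x cand={0} pick 0 [0->0 ok]
  6: obs=x cand={0} pick 0 [0->0 ok]
  7: obs=y cand={1,2,3} pick 1 [0->1 ok]
  8: obs=y cand={1,2,3} pick 2 [1->2 ok]
  9: obs=y cand={1,2,3} pick 2 [2->2 ok]
  10: obs=y cand={1,2,3} pick 3 [2->3 ok]
  11: obs=x cand={0} pick 0 [3->0 ok]
  12: obs=y cand={1,2,3} pick 1 [0->1 ok]
  13: obs=x cand={0} pick 0 [1->0 ok]
  14: obs=y cand={1,2,3} pick 1 [0->1 ok]
  15: obs=y cand={1,2,3} pick 2 [1->2 ok]
  16: obs=x cand={0} pick 0 [2->0 ok]
  17: obs=y cand={1,2,3} pick 2 [0->2 ok]
  18: obs=y cand={1,2,3} pick 3 [2->3 ok]
  19: obs=x cand={0} pick 0 [3->0 ok]
  20: obs=y cand={1,2,3} pick 1 [0->1 ok]
  21: obs=x cand={0} pick 0 [1->0 ok]
  22: obs=x cand={0} pick 0 [0->0 ok]
  23: obs=y cand={1,2,3} pick 1 [0->1 ok]
  24: obs=y cand={1,2,3} pick 3 [1->3 ok]
  25: obs=y cand={1,2,3} pick 1 [3->1 ok]
  26: obs=y cand={1,2,3} pick 3 [1->3 ok]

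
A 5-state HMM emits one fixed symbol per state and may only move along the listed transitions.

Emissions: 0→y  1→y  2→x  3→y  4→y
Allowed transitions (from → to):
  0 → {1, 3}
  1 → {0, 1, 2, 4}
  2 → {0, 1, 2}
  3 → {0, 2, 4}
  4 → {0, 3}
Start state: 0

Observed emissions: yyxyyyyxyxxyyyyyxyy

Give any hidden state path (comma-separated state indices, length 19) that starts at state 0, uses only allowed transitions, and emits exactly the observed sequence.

0,3,2,0,3,4,3,2,1,2,2,0,3,4,0,1,2,1,4

  t0 'y' -> {0,1,3,4}, take 0 (start)
  t1 'y' -> {0,1,3,4}, take 3 (0->3 ok)
  t2 'x' -> {2}, take 2 (3->2 ok)
  t3 'y' -> {0,1,3,4}, take 0 (2->0 ok)
  t4 'y' -> {0,1,3,4}, take 3 (0->3 ok)
  t5 'y' -> {0,1,3,4}, take 4 (3->4 ok)
  t6 'y' -> {0,1,3,4}, take 3 (4->3 ok)
  t7 'x' -> {2}, take 2 (3->2 ok)
  t8 'y' -> {0,1,3,4}, take 1 (2->1 ok)
  t9 'x' -> {2}, take 2 (1->2 ok)
  t10 'x' -> {2}, take 2 (2->2 ok)
  t11 'y' -> {0,1,3,4}, take 0 (2->0 ok)
  t12 'y' -> {0,1,3,4}, take 3 (0->3 ok)
  t13 'y' -> {0,1,3,4}, take 4 (3->4 ok)
  t14 'y' -> {0,1,3,4}, take 0 (4->0 ok)
  t15 'y' -> {0,1,3,4}, take 1 (0->1 ok)
  t16 'x' -> {2}, take 2 (1->2 ok)
  t17 'y' -> {0,1,3,4}, take 1 (2->1 ok)
  t18 'y' -> {0,1,3,4}, take 4 (1->4 ok)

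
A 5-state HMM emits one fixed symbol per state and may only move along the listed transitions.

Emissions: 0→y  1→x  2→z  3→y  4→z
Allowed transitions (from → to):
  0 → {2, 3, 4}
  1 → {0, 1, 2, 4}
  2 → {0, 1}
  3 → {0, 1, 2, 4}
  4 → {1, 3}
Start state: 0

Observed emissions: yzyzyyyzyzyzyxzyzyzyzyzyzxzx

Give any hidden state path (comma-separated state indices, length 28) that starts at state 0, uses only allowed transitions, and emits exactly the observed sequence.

  t0 'y' -> {0,3}, take 0 (start)
  t1 'z' -> {2,4}, take 2 (0->2 ok)
  t2 'y' -> {0,3}, take 0 (2->0 ok)
  t3 'z' -> {2,4}, take 2 (0->2 ok)
  t4 'y' -> {0,3}, take 0 (2->0 ok)
  t5 'y' -> {0,3}, take 3 (0->3 ok)
  t6 'y' -> {0,3}, take 0 (3->0 ok)
  t7 'z' -> {2,4}, take 4 (0->4 ok)
  t8 'y' -> {0,3}, take 3 (4->3 ok)
  t9 'z' -> {2,4}, take 2 (3->2 ok)
  t10 'y' -> {0,3}, take 0 (2->0 ok)
  t11 'z' -> {2,4}, take 4 (0->4 ok)
  t12 'y' -> {0,3}, take 3 (4->3 ok)
  t13 'x' -> {1}, take 1 (3->1 ok)
  t14 'z' -> {2,4}, take 4 (1->4 ok)
  t15 'y' -> {0,3}, take 3 (4->3 ok)
  t16 'z' -> {2,4}, take 4 (3->4 ok)
  t17 'y' -> {0,3}, take 3 (4->3 ok)
  t18 'z' -> {2,4}, take 4 (3->4 ok)
  t19 'y' -> {0,3}, take 3 (4->3 ok)
  t20 'z' -> {2,4}, take 2 (3->2 ok)
  t21 'y' -> {0,3}, take 0 (2->0 ok)
  t22 'z' -> {2,4}, take 2 (0->2 ok)
  t23 'y' -> {0,3}, take 0 (2->0 ok)
  t24 'z' -> {2,4}, take 4 (0->4 ok)
  t25 'x' -> {1}, take 1 (4->1 ok)
  t26 'z' -> {2,4}, take 2 (1->2 ok)
  t27 'x' -> {1}, take 1 (2->1 ok)

0,2,0,2,0,3,0,4,3,2,0,4,3,1,4,3,4,3,4,3,2,0,2,0,4,1,2,1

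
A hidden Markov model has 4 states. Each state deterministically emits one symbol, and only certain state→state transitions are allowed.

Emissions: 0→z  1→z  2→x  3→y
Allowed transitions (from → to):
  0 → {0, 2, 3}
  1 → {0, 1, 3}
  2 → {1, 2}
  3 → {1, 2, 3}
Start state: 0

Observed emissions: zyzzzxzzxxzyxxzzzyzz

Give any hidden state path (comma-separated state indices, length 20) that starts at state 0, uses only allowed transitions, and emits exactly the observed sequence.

  t0 'z' -> {0,1}, take 0 (start)
  t1 'y' -> {3}, take 3 (0->3 ok)
  t2 'z' -> {0,1}, take 1 (3->1 ok)
  t3 'z' -> {0,1}, take 1 (1->1 ok)
  t4 'z' -> {0,1}, take 0 (1->0 ok)
  t5 'x' -> {2}, take 2 (0->2 ok)
  t6 'z' -> {0,1}, take 1 (2->1 ok)
  t7 'z' -> {0,1}, take 0 (1->0 ok)
  t8 'x' -> {2}, take 2 (0->2 ok)
  t9 'x' -> {2}, take 2 (2->2 ok)
  t10 'z' -> {0,1}, take 1 (2->1 ok)
  t11 'y' -> {3}, take 3 (1->3 ok)
  t12 'x' -> {2}, take 2 (3->2 ok)
  t13 'x' -> {2}, take 2 (2->2 ok)
  t14 'z' -> {0,1}, take 1 (2->1 ok)
  t15 'z' -> {0,1}, take 1 (1->1 ok)
  t16 'z' -> {0,1}, take 1 (1->1 ok)
  t17 'y' -> {3}, take 3 (1->3 ok)
  t18 'z' -> {0,1}, take 1 (3->1 ok)
  t19 'z' -> {0,1}, take 1 (1->1 ok)

0,3,1,1,0,2,1,0,2,2,1,3,2,2,1,1,1,3,1,1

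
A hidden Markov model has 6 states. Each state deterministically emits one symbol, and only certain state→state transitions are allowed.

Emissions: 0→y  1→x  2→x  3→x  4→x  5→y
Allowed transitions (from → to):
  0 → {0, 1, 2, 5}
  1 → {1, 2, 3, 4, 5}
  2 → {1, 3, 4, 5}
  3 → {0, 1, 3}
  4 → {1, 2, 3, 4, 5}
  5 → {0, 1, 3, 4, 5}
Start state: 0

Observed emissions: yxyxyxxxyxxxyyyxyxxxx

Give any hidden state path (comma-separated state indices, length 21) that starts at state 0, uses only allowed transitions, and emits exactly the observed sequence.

0,2,5,3,0,1,3,1,5,3,3,3,0,5,0,1,5,1,4,2,1

  [0] y  {0,5}  => 0  start
  [1] x  {1,2,3,4}  => 2  0->2 ok
  [2] y  {0,5}  => 5  2->5 ok
  [3] x  {1,2,3,4}  => 3  5->3 ok
  [4] y  {0,5}  => 0  3->0 ok
  [5] x  {1,2,3,4}  => 1  0->1 ok
  [6] x  {1,2,3,4}  => 3  1->3 ok
  [7] x  {1,2,3,4}  => 1  3->1 ok
  [8] y  {0,5}  => 5  1->5 ok
  [9] x  {1,2,3,4}  => 3  5->3 ok
  [10] x  {1,2,3,4}  => 3  3->3 ok
  [11] x  {1,2,3,4}  => 3  3->3 ok
  [12] y  {0,5}  => 0  3->0 ok
  [13] y  {0,5}  => 5  0->5 ok
  [14] y  {0,5}  => 0  5->0 ok
  [15] x  {1,2,3,4}  => 1  0->1 ok
  [16] y  {0,5}  => 5  1->5 ok
  [17] x  {1,2,3,4}  => 1  5->1 ok
  [18] x  {1,2,3,4}  => 4  1->4 ok
  [19] x  {1,2,3,4}  => 2  4->2 ok
  [20] x  {1,2,3,4}  => 1  2->1 ok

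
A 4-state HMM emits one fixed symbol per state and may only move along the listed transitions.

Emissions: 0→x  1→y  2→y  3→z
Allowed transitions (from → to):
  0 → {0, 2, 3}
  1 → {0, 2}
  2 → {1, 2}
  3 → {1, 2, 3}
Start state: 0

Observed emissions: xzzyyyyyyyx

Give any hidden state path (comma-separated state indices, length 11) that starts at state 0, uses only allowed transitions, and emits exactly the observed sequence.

  0: obs=x cand={0} pick 0 [start]
  1: obs=z cand={3} pick 3 [0->3 ok]
  2: obs=z cand={3} pick 3 [3->3 ok]
  3: obs=y cand={1,2} pick 2 [3->2 ok]
  4: obs=y cand={1,2} pick 2 [2->2 ok]
  5: obs=y cand={1,2} pick 1 [2->1 ok]
  6: obs=y cand={1,2} pick 2 [1->2 ok]
  7: obs=y cand={1,2} pick 1 [2->1 ok]
  8: obs=y cand={1,2} pick 2 [1->2 ok]
  9: obs=y cand={1,2} pick 1 [2->1 ok]
  10: obs=x cand={0} pick 0 [1->0 ok]

0,3,3,2,2,1,2,1,2,1,0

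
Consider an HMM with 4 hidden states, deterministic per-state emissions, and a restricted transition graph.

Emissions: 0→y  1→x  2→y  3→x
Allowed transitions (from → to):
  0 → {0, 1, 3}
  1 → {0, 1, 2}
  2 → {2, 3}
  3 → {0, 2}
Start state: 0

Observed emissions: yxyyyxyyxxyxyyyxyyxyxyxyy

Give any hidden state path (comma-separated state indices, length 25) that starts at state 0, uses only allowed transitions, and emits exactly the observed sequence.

  t0 'y' -> {0,2}, take 0 (start)
  t1 'x' -> {1,3}, take 1 (0->1 ok)
  t2 'y' -> {0,2}, take 2 (1->2 ok)
  t3 'y' -> {0,2}, take 2 (2->2 ok)
  t4 'y' -> {0,2}, take 2 (2->2 ok)
  t5 'x' -> {1,3}, take 3 (2->3 ok)
  t6 'y' -> {0,2}, take 0 (3->0 ok)
  t7 'y' -> {0,2}, take 0 (0->0 ok)
  t8 'x' -> {1,3}, take 1 (0->1 ok)
  t9 'x' -> {1,3}, take 1 (1->1 ok)
  t10 'y' -> {0,2}, take 2 (1->2 ok)
  t11 'x' -> {1,3}, take 3 (2->3 ok)
  t12 'y' -> {0,2}, take 2 (3->2 ok)
  t13 'y' -> {0,2}, take 2 (2->2 ok)
  t14 'y' -> {0,2}, take 2 (2->2 ok)
  t15 'x' -> {1,3}, take 3 (2->3 ok)
  t16 'y' -> {0,2}, take 2 (3->2 ok)
  t17 'y' -> {0,2}, take 2 (2->2 ok)
  t18 'x' -> {1,3}, take 3 (2->3 ok)
  t19 'y' -> {0,2}, take 0 (3->0 ok)
  t20 'x' -> {1,3}, take 1 (0->1 ok)
  t21 'y' -> {0,2}, take 2 (1->2 ok)
  t22 'x' -> {1,3}, take 3 (2->3 ok)
  t23 'y' -> {0,2}, take 2 (3->2 ok)
  t24 'y' -> {0,2}, take 2 (2->2 ok)

0,1,2,2,2,3,0,0,1,1,2,3,2,2,2,3,2,2,3,0,1,2,3,2,2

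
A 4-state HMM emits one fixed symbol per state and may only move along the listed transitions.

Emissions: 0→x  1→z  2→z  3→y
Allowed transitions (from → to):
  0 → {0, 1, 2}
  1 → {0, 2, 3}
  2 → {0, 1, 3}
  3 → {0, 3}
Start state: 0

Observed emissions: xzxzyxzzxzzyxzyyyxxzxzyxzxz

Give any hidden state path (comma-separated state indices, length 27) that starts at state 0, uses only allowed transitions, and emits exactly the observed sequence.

0,1,0,2,3,0,2,1,0,1,2,3,0,2,3,3,3,0,0,2,0,2,3,0,1,0,2

  t0 'x' -> {0}, take 0 (start)
  t1 'z' -> {1,2}, take 1 (0->1 ok)
  t2 'x' -> {0}, take 0 (1->0 ok)
  t3 'z' -> {1,2}, take 2 (0->2 ok)
  t4 'y' -> {3}, take 3 (2->3 ok)
  t5 'x' -> {0}, take 0 (3->0 ok)
  t6 'z' -> {1,2}, take 2 (0->2 ok)
  t7 'z' -> {1,2}, take 1 (2->1 ok)
  t8 'x' -> {0}, take 0 (1->0 ok)
  t9 'z' -> {1,2}, take 1 (0->1 ok)
  t10 'z' -> {1,2}, take 2 (1->2 ok)
  t11 'y' -> {3}, take 3 (2->3 ok)
  t12 'x' -> {0}, take 0 (3->0 ok)
  t13 'z' -> {1,2}, take 2 (0->2 ok)
  t14 'y' -> {3}, take 3 (2->3 ok)
  t15 'y' -> {3}, take 3 (3->3 ok)
  t16 'y' -> {3}, take 3 (3->3 ok)
  t17 'x' -> {0}, take 0 (3->0 ok)
  t18 'x' -> {0}, take 0 (0->0 ok)
  t19 'z' -> {1,2}, take 2 (0->2 ok)
  t20 'x' -> {0}, take 0 (2->0 ok)
  t21 'z' -> {1,2}, take 2 (0->2 ok)
  t22 'y' -> {3}, take 3 (2->3 ok)
  t23 'x' -> {0}, take 0 (3->0 ok)
  t24 'z' -> {1,2}, take 1 (0->1 ok)
  t25 'x' -> {0}, take 0 (1->0 ok)
  t26 'z' -> {1,2}, take 2 (0->2 ok)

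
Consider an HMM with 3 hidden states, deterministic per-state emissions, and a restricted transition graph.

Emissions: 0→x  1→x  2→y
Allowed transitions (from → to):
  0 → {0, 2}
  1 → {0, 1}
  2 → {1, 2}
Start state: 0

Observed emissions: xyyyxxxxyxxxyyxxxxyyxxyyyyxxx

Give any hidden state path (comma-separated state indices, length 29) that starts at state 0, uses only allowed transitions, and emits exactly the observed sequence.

0,2,2,2,1,1,0,0,2,1,1,0,2,2,1,1,1,0,2,2,1,0,2,2,2,2,1,0,0

  [0] x  {0,1}  => 0  start
  [1] y  {2}  => 2  0->2 ok
  [2] y  {2}  => 2  2->2 ok
  [3] y  {2}  => 2  2->2 ok
  [4] x  {0,1}  => 1  2->1 ok
  [5] x  {0,1}  => 1  1->1 ok
  [6] x  {0,1}  => 0  1->0 ok
  [7] x  {0,1}  => 0  0->0 ok
  [8] y  {2}  => 2  0->2 ok
  [9] x  {0,1}  => 1  2->1 ok
  [10] x  {0,1}  => 1  1->1 ok
  [11] x  {0,1}  => 0  1->0 ok
  [12] y  {2}  => 2  0->2 ok
  [13] y  {2}  => 2  2->2 ok
  [14] x  {0,1}  => 1  2->1 ok
  [15] x  {0,1}  => 1  1->1 ok
  [16] x  {0,1}  => 1  1->1 ok
  [17] x  {0,1}  => 0  1->0 ok
  [18] y  {2}  => 2  0->2 ok
  [19] y  {2}  => 2  2->2 ok
  [20] x  {0,1}  => 1  2->1 ok
  [21] x  {0,1}  => 0  1->0 ok
  [22] y  {2}  => 2  0->2 ok
  [23] y  {2}  => 2  2->2 ok
  [24] y  {2}  => 2  2->2 ok
  [25] y  {2}  => 2  2->2 ok
  [26] x  {0,1}  => 1  2->1 ok
  [27] x  {0,1}  => 0  1->0 ok
  [28] x  {0,1}  => 0  0->0 ok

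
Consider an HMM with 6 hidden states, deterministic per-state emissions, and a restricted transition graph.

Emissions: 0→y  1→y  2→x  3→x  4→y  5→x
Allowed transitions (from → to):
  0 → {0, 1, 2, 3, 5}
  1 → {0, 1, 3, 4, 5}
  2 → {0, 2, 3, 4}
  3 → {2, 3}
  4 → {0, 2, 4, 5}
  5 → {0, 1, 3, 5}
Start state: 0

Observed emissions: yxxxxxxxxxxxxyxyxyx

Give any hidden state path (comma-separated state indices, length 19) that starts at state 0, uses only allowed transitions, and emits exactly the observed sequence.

  0: obs=y cand={0,1,4} pick 0 [start]
  1: obs=x cand={2,3,5} pick 5 [0->5 ok]
  2: obs=x cand={2,3,5} pick 3 [5->3 ok]
  3: obs=x cand={2,3,5} pick 2 [3->2 ok]
  4: obs=x cand={2,3,5} pick 2 [2->2 ok]
  5: obs=x cand={2,3,5} pick 3 [2->3 ok]
  6: obs=x cand={2,3,5} pick 3 [3->3 ok]
  7: obs=x cand={2,3,5} pick 3 [3->3 ok]
  8: obs=x cand={2,3,5} pick 2 [3->2 ok]
  9: obs=x cand={2,3,5} pick 2 [2->2 ok]
  10: obs=x cand={2,3,5} pick 2 [2->2 ok]
  11: obs=x cand={2,3,5} pick 3 [2->3 ok]
  12: obs=x cand={2,3,5} pick 2 [3->2 ok]
  13: obs=y cand={0,1,4} pick 4 [2->4 ok]
  14: obs=x cand={2,3,5} pick 5 [4->5 ok]
  15: obs=y cand={0,1,4} pick 0 [5->0 ok]
  16: obs=x cand={2,3,5} pick 2 [0->2 ok]
  17: obs=y cand={0,1,4} pick 0 [2->0 ok]
  18: obs=x cand={2,3,5} pick 5 [0->5 ok]

0,5,3,2,2,3,3,3,2,2,2,3,2,4,5,0,2,0,5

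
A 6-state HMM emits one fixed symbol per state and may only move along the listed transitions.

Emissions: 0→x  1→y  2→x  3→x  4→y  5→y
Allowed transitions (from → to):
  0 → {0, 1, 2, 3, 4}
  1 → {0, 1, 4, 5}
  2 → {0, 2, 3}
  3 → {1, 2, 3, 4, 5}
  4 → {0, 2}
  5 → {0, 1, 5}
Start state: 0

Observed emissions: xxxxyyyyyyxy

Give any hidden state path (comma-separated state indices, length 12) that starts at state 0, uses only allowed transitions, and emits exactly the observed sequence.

  t0 'x' -> {0,2,3}, take 0 (start)
  t1 'x' -> {0,2,3}, take 0 (0->0 ok)
  t2 'x' -> {0,2,3}, take 2 (0->2 ok)
  t3 'x' -> {0,2,3}, take 3 (2->3 ok)
  t4 'y' -> {1,4,5}, take 1 (3->1 ok)
  t5 'y' -> {1,4,5}, take 1 (1->1 ok)
  t6 'y' -> {1,4,5}, take 5 (1->5 ok)
  t7 'y' -> {1,4,5}, take 1 (5->1 ok)
  t8 'y' -> {1,4,5}, take 5 (1->5 ok)
  t9 'y' -> {1,4,5}, take 5 (5->5 ok)
  t10 'x' -> {0,2,3}, take 0 (5->0 ok)
  t11 'y' -> {1,4,5}, take 1 (0->1 ok)

0,0,2,3,1,1,5,1,5,5,0,1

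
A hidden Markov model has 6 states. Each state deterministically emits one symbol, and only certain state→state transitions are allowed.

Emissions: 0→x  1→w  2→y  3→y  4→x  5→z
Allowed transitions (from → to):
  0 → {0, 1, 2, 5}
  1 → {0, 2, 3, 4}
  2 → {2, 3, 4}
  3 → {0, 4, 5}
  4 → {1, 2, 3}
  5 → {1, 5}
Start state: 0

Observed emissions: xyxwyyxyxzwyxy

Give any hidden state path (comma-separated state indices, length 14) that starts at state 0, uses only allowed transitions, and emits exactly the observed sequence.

0,2,4,1,2,2,4,3,0,5,1,3,4,2

  pos 0: x in {0,4}, choose 0; start
  pos 1: y in {2,3}, choose 2; 0->2 ok
  pos 2: x in {0,4}, choose 4; 2->4 ok
  pos 3: w in {1}, choose 1; 4->1 ok
  pos 4: y in {2,3}, choose 2; 1->2 ok
  pos 5: y in {2,3}, choose 2; 2->2 ok
  pos 6: x in {0,4}, choose 4; 2->4 ok
  pos 7: y in {2,3}, choose 3; 4->3 ok
  pos 8: x in {0,4}, choose 0; 3->0 ok
  pos 9: z in {5}, choose 5; 0->5 ok
  pos 10: w in {1}, choose 1; 5->1 ok
  pos 11: y in {2,3}, choose 3; 1->3 ok
  pos 12: x in {0,4}, choose 4; 3->4 ok
  pos 13: y in {2,3}, choose 2; 4->2 ok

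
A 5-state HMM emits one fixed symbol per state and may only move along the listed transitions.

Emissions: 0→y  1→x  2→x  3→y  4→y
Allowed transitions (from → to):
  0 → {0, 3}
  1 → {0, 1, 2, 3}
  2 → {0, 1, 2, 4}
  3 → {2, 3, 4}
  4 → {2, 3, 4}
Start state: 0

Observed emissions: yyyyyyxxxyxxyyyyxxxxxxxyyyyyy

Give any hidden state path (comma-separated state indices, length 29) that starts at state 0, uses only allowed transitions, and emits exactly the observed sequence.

0,3,4,3,3,3,2,1,2,4,2,2,0,0,3,3,2,2,2,1,1,1,2,0,0,0,3,4,4

  [0] y  {0,3,4}  => 0  start
  [1] y  {0,3,4}  => 3  0->3 ok
  [2] y  {0,3,4}  => 4  3->4 ok
  [3] y  {0,3,4}  => 3  4->3 ok
  [4] y  {0,3,4}  => 3  3->3 ok
  [5] y  {0,3,4}  => 3  3->3 ok
  [6] x  {1,2}  => 2  3->2 ok
  [7] x  {1,2}  => 1  2->1 ok
  [8] x  {1,2}  => 2  1->2 ok
  [9] y  {0,3,4}  => 4  2->4 ok
  [10] x  {1,2}  => 2  4->2 ok
  [11] x  {1,2}  => 2  2->2 ok
  [12] y  {0,3,4}  => 0  2->0 ok
  [13] y  {0,3,4}  => 0  0->0 ok
  [14] y  {0,3,4}  => 3  0->3 ok
  [15] y  {0,3,4}  => 3  3->3 ok
  [16] x  {1,2}  => 2  3->2 ok
  [17] x  {1,2}  => 2  2->2 ok
  [18] x  {1,2}  => 2  2->2 ok
  [19] x  {1,2}  => 1  2->1 ok
  [20] x  {1,2}  => 1  1->1 ok
  [21] x  {1,2}  => 1  1->1 ok
  [22] x  {1,2}  => 2  1->2 ok
  [23] y  {0,3,4}  => 0  2->0 ok
  [24] y  {0,3,4}  => 0  0->0 ok
  [25] y  {0,3,4}  => 0  0->0 ok
  [26] y  {0,3,4}  => 3  0->3 ok
  [27] y  {0,3,4}  => 4  3->4 ok
  [28] y  {0,3,4}  => 4  4->4 ok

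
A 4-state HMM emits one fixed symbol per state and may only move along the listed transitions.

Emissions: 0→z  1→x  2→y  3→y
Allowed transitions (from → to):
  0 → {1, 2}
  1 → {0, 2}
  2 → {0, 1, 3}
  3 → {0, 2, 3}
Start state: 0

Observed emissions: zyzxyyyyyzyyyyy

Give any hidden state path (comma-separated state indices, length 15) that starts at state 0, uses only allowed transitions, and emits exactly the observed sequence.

0,2,0,1,2,3,3,3,2,0,2,3,2,3,2

  0: obs=z cand={0} pick 0 [start]
  1: obs=y cand={2,3} pick 2 [0->2 ok]
  2: obs=z cand={0} pick 0 [2->0 ok]
  3: obs=x cand={1} pick 1 [0->1 ok]
  4: obs=y cand={2,3} pick 2 [1->2 ok]
  5: obs=y cand={2,3} pick 3 [2->3 ok]
  6: obs=y cand={2,3} pick 3 [3->3 ok]
  7: obs=y cand={2,3} pick 3 [3->3 ok]
  8: obs=y cand={2,3} pick 2 [3->2 ok]
  9: obs=z cand={0} pick 0 [2->0 ok]
  10: obs=y cand={2,3} pick 2 [0->2 ok]
  11: obs=y cand={2,3} pick 3 [2->3 ok]
  12: obs=y cand={2,3} pick 2 [3->2 ok]
  13: obs=y cand={2,3} pick 3 [2->3 ok]
  14: obs=y cand={2,3} pick 2 [3->2 ok]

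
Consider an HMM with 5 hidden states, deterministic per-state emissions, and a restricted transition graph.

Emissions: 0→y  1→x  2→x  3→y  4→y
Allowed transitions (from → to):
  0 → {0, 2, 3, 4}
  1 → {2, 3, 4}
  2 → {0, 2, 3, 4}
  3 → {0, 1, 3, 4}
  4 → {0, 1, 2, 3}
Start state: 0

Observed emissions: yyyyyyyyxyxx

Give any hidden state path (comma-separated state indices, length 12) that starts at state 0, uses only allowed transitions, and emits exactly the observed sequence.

  0: obs=y cand={0,3,4} pick 0 [start]
  1: obs=y cand={0,3,4} pick 4 [0->4 ok]
  2: obs=y cand={0,3,4} pick 0 [4->0 ok]
  3: obs=y cand={0,3,4} pick 0 [0->0 ok]
  4: obs=y cand={0,3,4} pick 4 [0->4 ok]
  5: obs=y cand={0,3,4} pick 3 [4->3 ok]
  6: obs=y cand={0,3,4} pick 0 [3->0 ok]
  7: obs=y cand={0,3,4} pick 4 [0->4 ok]
  8: obs=x cand={1,2} pick 2 [4->2 ok]
  9: obs=y cand={0,3,4} pick 3 [2->3 ok]
  10: obs=x cand={1,2} pick 1 [3->1 ok]
  11: obs=x cand={1,2} pick 2 [1->2 ok]

0,4,0,0,4,3,0,4,2,3,1,2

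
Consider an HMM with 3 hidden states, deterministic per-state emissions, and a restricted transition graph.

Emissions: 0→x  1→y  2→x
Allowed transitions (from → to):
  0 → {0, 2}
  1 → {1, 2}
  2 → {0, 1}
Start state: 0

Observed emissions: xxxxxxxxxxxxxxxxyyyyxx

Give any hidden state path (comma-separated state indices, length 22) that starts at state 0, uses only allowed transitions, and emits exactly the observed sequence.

0,2,0,0,2,0,0,2,0,2,0,0,0,2,0,2,1,1,1,1,2,0

  0: obs=x cand={0,2} pick 0 [start]
  1: obs=x cand={0,2} pick 2 [0->2 ok]
  2: obs=x cand={0,2} pick 0 [2->0 ok]
  3: obs=x cand={0,2} pick 0 [0->0 ok]
  4: obs=x cand={0,2} pick 2 [0->2 ok]
  5: obs=x cand={0,2} pick 0 [2->0 ok]
  6: obs=x cand={0,2} pick 0 [0->0 ok]
  7: obs=x cand={0,2} pick 2 [0->2 ok]
  8: obs=x cand={0,2} pick 0 [2->0 ok]
  9: obs=x cand={0,2} pick 2 [0->2 ok]
  10: obs=x cand={0,2} pick 0 [2->0 ok]
  11: obs=x cand={0,2} pick 0 [0->0 ok]
  12: obs=x cand={0,2} pick 0 [0->0 ok]
  13: obs=x cand={0,2} pick 2 [0->2 ok]
  14: obs=x cand={0,2} pick 0 [2->0 ok]
  15: obs=x cand={0,2} pick 2 [0->2 ok]
  16: obs=y cand={1} pick 1 [2->1 ok]
  17: obs=y cand={1} pick 1 [1->1 ok]
  18: obs=y cand={1} pick 1 [1->1 ok]
  19: obs=y cand={1} pick 1 [1->1 ok]
  20: obs=x cand={0,2} pick 2 [1->2 ok]
  21: obs=x cand={0,2} pick 0 [2->0 ok]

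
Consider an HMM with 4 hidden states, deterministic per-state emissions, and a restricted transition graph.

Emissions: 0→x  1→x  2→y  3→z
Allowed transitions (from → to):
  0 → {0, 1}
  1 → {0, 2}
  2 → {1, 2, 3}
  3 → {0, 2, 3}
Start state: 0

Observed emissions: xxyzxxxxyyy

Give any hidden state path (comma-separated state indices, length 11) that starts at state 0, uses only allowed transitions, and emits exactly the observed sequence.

0,1,2,3,0,0,0,1,2,2,2

  0: obs=x cand={0,1} pick 0 [start]
  1: obs=x cand={0,1} pick 1 [0->1 ok]
  2: obs=y cand={2} pick 2 [1->2 ok]
  3: obs=z cand={3} pick 3 [2->3 ok]
  4: obs=x cand={0,1} pick 0 [3->0 ok]
  5: obs=x cand={0,1} pick 0 [0->0 ok]
  6: obs=x cand={0,1} pick 0 [0->0 ok]
  7: obs=x cand={0,1} pick 1 [0->1 ok]
  8: obs=y cand={2} pick 2 [1->2 ok]
  9: obs=y cand={2} pick 2 [2->2 ok]
  10: obs=y cand={2} pick 2 [2->2 ok]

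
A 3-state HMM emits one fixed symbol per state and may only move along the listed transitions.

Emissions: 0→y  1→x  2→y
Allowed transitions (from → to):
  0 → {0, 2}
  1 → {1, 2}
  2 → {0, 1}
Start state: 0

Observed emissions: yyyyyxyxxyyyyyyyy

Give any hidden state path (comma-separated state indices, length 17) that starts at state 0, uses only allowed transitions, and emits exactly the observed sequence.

0,2,0,0,2,1,2,1,1,2,0,0,0,0,2,0,2

  [0] y  {0,2}  => 0  start
  [1] y  {0,2}  => 2  0->2 ok
  [2] y  {0,2}  => 0  2->0 ok
  [3] y  {0,2}  => 0  0->0 ok
  [4] y  {0,2}  => 2  0->2 ok
  [5] x  {1}  => 1  2->1 ok
  [6] y  {0,2}  => 2  1->2 ok
  [7] x  {1}  => 1  2->1 ok
  [8] x  {1}  => 1  1->1 ok
  [9] y  {0,2}  => 2  1->2 ok
  [10] y  {0,2}  => 0  2->0 ok
  [11] y  {0,2}  => 0  0->0 ok
  [12] y  {0,2}  => 0  0->0 ok
  [13] y  {0,2}  => 0  0->0 ok
  [14] y  {0,2}  => 2  0->2 ok
  [15] y  {0,2}  => 0  2->0 ok
  [16] y  {0,2}  => 2  0->2 ok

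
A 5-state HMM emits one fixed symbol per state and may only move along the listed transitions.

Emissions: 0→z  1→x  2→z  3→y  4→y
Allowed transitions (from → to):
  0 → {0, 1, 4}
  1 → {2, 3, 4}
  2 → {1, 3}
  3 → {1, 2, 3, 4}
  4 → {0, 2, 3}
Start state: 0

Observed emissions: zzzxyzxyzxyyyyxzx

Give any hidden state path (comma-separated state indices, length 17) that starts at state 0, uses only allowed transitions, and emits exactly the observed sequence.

0,0,0,1,4,0,1,4,2,1,4,3,3,3,1,2,1

  pos 0: z in {0,2}, choose 0; start
  pos 1: z in {0,2}, choose 0; 0->0 ok
  pos 2: z in {0,2}, choose 0; 0->0 ok
  pos 3: x in {1}, choose 1; 0->1 ok
  pos 4: y in {3,4}, choose 4; 1->4 ok
  pos 5: z in {0,2}, choose 0; 4->0 ok
  pos 6: x in {1}, choose 1; 0->1 ok
  pos 7: y in {3,4}, choose 4; 1->4 ok
  pos 8: z in {0,2}, choose 2; 4->2 ok
  pos 9: x in {1}, choose 1; 2->1 ok
  pos 10: y in {3,4}, choose 4; 1->4 ok
  pos 11: y in {3,4}, choose 3; 4->3 ok
  pos 12: y in {3,4}, choose 3; 3->3 ok
  pos 13: y in {3,4}, choose 3; 3->3 ok
  pos 14: x in {1}, choose 1; 3->1 ok
  pos 15: z in {0,2}, choose 2; 1->2 ok
  pos 16: x in {1}, choose 1; 2->1 ok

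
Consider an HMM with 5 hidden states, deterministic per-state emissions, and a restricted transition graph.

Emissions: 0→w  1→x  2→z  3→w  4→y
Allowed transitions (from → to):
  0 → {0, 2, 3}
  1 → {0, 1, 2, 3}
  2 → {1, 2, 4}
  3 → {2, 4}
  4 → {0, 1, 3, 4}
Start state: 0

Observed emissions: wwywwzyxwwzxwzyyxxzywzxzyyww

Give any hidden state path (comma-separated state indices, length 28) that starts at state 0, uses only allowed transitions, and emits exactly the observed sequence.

0,3,4,0,3,2,4,1,0,3,2,1,0,2,4,4,1,1,2,4,3,2,1,2,4,4,0,0

  pos 0: w in {0,3}, choose 0; start
  pos 1: w in {0,3}, choose 3; 0->3 ok
  pos 2: y in {4}, choose 4; 3->4 ok
  pos 3: w in {0,3}, choose 0; 4->0 ok
  pos 4: w in {0,3}, choose 3; 0->3 ok
  pos 5: z in {2}, choose 2; 3->2 ok
  pos 6: y in {4}, choose 4; 2->4 ok
  pos 7: x in {1}, choose 1; 4->1 ok
  pos 8: w in {0,3}, choose 0; 1->0 ok
  pos 9: w in {0,3}, choose 3; 0->3 ok
  pos 10: z in {2}, choose 2; 3->2 ok
  pos 11: x in {1}, choose 1; 2->1 ok
  pos 12: w in {0,3}, choose 0; 1->0 ok
  pos 13: z in {2}, choose 2; 0->2 ok
  pos 14: y in {4}, choose 4; 2->4 ok
  pos 15: y in {4}, choose 4; 4->4 ok
  pos 16: x in {1}, choose 1; 4->1 ok
  pos 17: x in {1}, choose 1; 1->1 ok
  pos 18: z in {2}, choose 2; 1->2 ok
  pos 19: y in {4}, choose 4; 2->4 ok
  pos 20: w in {0,3}, choose 3; 4->3 ok
  pos 21: z in {2}, choose 2; 3->2 ok
  pos 22: x in {1}, choose 1; 2->1 ok
  pos 23: z in {2}, choose 2; 1->2 ok
  pos 24: y in {4}, choose 4; 2->4 ok
  pos 25: y in {4}, choose 4; 4->4 ok
  pos 26: w in {0,3}, choose 0; 4->0 ok
  pos 27: w in {0,3}, choose 0; 0->0 ok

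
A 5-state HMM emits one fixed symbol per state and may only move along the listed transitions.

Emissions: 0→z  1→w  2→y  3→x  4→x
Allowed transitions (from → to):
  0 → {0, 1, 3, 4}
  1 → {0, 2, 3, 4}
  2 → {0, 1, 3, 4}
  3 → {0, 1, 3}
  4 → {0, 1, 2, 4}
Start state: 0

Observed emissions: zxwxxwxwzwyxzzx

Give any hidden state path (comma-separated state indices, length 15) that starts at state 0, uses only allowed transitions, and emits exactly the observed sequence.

0,3,1,3,3,1,3,1,0,1,2,3,0,0,4

  pos 0: z in {0}, choose 0; start
  pos 1: x in {3,4}, choose 3; 0->3 ok
  pos 2: w in {1}, choose 1; 3->1 ok
  pos 3: x in {3,4}, choose 3; 1->3 ok
  pos 4: x in {3,4}, choose 3; 3->3 ok
  pos 5: w in {1}, choose 1; 3->1 ok
  pos 6: x in {3,4}, choose 3; 1->3 ok
  pos 7: w in {1}, choose 1; 3->1 ok
  pos 8: z in {0}, choose 0; 1->0 ok
  pos 9: w in {1}, choose 1; 0->1 ok
  pos 10: y in {2}, choose 2; 1->2 ok
  pos 11: x in {3,4}, choose 3; 2->3 ok
  pos 12: z in {0}, choose 0; 3->0 ok
  pos 13: z in {0}, choose 0; 0->0 ok
  pos 14: x in {3,4}, choose 4; 0->4 ok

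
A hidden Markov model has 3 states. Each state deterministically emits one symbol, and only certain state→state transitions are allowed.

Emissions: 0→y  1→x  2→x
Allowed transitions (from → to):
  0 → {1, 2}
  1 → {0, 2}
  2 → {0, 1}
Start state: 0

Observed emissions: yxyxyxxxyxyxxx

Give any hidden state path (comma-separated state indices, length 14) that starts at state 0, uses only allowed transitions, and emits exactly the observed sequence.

0,1,0,2,0,2,1,2,0,2,0,2,1,2

  0: obs=y cand={0} pick 0 [start]
  1: obs=x cand={1,2} pick 1 [0->1 ok]
  2: obs=y cand={0} pick 0 [1->0 ok]
  3: obs=x cand={1,2} pick 2 [0->2 ok]
  4: obs=y cand={0} pick 0 [2->0 ok]
  5: obs=x cand={1,2} pick 2 [0->2 ok]
  6: obs=x cand={1,2} pick 1 [2->1 ok]
  7: obs=x cand={1,2} pick 2 [1->2 ok]
  8: obs=y cand={0} pick 0 [2->0 ok]
  9: obs=x cand={1,2} pick 2 [0->2 ok]
  10: obs=y cand={0} pick 0 [2->0 ok]
  11: obs=x cand={1,2} pick 2 [0->2 ok]
  12: obs=x cand={1,2} pick 1 [2->1 ok]
  13: obs=x cand={1,2} pick 2 [1->2 ok]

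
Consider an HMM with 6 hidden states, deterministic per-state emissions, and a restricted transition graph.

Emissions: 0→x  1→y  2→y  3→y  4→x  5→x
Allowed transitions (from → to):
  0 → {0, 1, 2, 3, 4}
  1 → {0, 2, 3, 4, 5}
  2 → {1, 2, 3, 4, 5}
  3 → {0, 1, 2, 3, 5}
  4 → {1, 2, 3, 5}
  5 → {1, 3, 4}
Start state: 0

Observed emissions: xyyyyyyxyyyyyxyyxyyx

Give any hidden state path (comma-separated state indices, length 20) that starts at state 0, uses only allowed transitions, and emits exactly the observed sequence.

  0: obs=x cand={0,4,5} pick 0 [start]
  1: obs=y cand={1,2,3} pick 3 [0->3 ok]
  2: obs=y cand={1,2,3} pick 3 [3->3 ok]
  3: obs=y cand={1,2,3} pick 1 [3->1 ok]
  4: obs=y cand={1,2,3} pick 3 [1->3 ok]
  5: obs=y cand={1,2,3} pick 3 [3->3 ok]
  6: obs=y cand={1,2,3} pick 2 [3->2 ok]
  7: obs=x cand={0,4,5} pick 5 [2->5 ok]
  8: obs=y cand={1,2,3} pick 3 [5->3 ok]
  9: obs=y cand={1,2,3} pick 2 [3->2 ok]
  10: obs=y cand={1,2,3} pick 3 [2->3 ok]
  11: obs=y cand={1,2,3} pick 3 [3->3 ok]
  12: obs=y cand={1,2,3} pick 3 [3->3 ok]
  13: obs=x cand={0,4,5} pick 5 [3->5 ok]
  14: obs=y cand={1,2,3} pick 1 [5->1 ok]
  15: obs=y cand={1,2,3} pick 3 [1->3 ok]
  16: obs=x cand={0,4,5} pick 0 [3->0 ok]
  17: obs=y cand={1,2,3} pick 3 [0->3 ok]
  18: obs=y cand={1,2,3} pick 1 [3->1 ok]
  19: obs=x cand={0,4,5} pick 5 [1->5 ok]

0,3,3,1,3,3,2,5,3,2,3,3,3,5,1,3,0,3,1,5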